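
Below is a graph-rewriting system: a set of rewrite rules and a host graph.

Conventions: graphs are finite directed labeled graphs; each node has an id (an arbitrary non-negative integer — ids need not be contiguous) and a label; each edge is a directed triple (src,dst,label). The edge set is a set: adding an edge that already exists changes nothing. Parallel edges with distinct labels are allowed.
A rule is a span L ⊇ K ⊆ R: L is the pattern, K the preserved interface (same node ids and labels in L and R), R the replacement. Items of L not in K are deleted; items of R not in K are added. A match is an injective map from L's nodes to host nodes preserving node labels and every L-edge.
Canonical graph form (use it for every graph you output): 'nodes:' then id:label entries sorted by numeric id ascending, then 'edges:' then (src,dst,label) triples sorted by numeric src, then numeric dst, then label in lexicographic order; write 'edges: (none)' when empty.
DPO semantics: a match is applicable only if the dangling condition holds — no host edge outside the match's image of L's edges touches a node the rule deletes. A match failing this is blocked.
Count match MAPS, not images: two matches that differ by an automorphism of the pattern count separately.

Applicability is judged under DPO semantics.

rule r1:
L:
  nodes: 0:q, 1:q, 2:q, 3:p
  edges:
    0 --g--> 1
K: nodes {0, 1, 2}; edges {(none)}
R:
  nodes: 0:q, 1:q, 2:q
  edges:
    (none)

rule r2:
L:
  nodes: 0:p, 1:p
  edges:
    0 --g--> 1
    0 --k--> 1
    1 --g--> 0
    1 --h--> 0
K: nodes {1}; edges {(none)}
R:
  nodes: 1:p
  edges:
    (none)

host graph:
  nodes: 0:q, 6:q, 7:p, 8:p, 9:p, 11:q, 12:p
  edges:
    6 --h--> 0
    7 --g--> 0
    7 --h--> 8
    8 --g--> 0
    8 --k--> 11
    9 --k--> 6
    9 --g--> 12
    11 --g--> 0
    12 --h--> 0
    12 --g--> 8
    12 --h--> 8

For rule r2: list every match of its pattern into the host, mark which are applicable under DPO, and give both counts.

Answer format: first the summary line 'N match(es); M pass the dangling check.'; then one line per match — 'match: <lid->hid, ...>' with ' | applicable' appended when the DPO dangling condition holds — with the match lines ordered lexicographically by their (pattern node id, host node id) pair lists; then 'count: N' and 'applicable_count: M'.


0 match(es); 0 pass the dangling check.
count: 0
applicable_count: 0


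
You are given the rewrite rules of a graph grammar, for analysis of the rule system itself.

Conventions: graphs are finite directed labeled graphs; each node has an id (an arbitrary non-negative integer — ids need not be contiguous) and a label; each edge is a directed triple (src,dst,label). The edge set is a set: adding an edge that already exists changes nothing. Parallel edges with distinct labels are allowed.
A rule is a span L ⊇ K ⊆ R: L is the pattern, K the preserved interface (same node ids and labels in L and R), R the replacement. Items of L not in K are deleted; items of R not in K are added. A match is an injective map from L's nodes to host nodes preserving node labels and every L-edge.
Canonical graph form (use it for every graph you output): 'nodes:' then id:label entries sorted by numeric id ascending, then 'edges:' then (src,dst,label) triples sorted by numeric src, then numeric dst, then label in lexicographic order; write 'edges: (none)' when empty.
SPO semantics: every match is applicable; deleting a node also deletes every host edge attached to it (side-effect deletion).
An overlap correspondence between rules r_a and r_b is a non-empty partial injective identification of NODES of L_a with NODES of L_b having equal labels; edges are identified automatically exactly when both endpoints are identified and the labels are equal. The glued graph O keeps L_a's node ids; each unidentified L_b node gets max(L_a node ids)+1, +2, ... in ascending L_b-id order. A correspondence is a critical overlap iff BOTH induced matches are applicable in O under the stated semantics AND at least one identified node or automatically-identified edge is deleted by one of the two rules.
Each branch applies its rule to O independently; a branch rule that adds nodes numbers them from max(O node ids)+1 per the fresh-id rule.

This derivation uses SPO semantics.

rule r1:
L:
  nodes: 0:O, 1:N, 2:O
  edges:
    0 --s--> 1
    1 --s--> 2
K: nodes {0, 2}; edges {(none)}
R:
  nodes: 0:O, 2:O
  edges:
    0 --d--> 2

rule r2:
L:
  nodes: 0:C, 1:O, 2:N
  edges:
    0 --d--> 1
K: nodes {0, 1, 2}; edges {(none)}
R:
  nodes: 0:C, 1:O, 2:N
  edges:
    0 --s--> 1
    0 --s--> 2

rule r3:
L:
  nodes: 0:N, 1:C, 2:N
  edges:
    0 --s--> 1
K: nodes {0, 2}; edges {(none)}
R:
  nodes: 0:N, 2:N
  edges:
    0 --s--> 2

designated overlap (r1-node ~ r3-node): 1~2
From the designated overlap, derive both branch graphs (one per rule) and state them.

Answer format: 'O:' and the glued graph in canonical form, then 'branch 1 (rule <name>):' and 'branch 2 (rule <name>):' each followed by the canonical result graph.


O:
nodes: 0:O, 1:N, 2:O, 3:N, 4:C
edges: (0,1,s); (1,2,s); (3,4,s)
branch 1 (rule r1):
nodes: 0:O, 2:O, 3:N, 4:C
edges: (0,2,d); (3,4,s)
branch 2 (rule r3):
nodes: 0:O, 1:N, 2:O, 3:N
edges: (0,1,s); (1,2,s); (3,1,s)


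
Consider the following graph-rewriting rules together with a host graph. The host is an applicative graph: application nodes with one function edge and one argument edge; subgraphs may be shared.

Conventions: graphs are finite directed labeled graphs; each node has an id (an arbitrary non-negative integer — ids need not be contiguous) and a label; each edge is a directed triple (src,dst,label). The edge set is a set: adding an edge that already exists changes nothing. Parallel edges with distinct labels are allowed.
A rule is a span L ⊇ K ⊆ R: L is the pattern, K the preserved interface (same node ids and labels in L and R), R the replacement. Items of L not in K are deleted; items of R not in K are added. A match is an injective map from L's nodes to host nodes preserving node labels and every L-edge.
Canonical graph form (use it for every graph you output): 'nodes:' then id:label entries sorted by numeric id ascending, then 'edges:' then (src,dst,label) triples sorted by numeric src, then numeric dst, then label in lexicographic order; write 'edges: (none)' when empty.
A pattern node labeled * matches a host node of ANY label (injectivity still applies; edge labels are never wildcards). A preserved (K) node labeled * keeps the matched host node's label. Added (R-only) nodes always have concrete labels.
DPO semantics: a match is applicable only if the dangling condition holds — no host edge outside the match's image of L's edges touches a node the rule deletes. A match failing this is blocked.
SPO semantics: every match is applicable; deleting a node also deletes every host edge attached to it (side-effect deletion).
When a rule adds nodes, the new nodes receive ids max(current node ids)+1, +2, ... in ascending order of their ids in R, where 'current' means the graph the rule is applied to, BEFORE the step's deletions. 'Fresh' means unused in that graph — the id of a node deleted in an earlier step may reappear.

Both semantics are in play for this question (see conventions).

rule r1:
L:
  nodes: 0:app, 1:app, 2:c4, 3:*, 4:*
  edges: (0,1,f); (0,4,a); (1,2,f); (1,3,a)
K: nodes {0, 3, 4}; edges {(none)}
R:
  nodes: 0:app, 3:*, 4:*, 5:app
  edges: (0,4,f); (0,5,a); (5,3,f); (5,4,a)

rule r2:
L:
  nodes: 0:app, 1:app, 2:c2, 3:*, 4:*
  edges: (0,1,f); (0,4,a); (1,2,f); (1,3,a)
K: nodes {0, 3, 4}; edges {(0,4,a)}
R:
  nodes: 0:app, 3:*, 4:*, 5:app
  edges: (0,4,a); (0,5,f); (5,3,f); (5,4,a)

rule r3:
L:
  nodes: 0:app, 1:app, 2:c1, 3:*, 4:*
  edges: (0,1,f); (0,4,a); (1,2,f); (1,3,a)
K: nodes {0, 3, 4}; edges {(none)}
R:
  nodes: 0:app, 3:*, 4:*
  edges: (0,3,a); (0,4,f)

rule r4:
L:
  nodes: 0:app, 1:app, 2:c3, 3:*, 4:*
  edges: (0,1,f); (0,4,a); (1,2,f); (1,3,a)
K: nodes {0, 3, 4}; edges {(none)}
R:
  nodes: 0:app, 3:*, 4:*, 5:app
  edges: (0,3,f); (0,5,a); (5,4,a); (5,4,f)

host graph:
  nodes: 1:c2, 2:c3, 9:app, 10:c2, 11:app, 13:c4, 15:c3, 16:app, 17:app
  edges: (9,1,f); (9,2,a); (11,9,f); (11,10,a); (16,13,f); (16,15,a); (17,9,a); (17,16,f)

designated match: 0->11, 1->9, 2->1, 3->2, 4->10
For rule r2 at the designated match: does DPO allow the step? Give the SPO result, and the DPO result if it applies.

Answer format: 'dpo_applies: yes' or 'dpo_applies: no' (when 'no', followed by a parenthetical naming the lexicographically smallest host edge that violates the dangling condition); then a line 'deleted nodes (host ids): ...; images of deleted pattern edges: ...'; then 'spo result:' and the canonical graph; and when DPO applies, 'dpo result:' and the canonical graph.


dpo_applies: no
(the rule deletes node 9, which keeps host edge (17,9,a) outside the match image — the dangling condition fails, DPO blocks; SPO proceeds and side-deletes such edges)
deleted nodes (host ids): 1, 9; images of deleted pattern edges: (9,1,f); (9,2,a); (11,9,f)
spo result:
nodes: 2:c3, 10:c2, 11:app, 13:c4, 15:c3, 16:app, 17:app, 18:app
edges: (11,10,a); (11,18,f); (16,13,f); (16,15,a); (17,16,f); (18,2,f); (18,10,a)


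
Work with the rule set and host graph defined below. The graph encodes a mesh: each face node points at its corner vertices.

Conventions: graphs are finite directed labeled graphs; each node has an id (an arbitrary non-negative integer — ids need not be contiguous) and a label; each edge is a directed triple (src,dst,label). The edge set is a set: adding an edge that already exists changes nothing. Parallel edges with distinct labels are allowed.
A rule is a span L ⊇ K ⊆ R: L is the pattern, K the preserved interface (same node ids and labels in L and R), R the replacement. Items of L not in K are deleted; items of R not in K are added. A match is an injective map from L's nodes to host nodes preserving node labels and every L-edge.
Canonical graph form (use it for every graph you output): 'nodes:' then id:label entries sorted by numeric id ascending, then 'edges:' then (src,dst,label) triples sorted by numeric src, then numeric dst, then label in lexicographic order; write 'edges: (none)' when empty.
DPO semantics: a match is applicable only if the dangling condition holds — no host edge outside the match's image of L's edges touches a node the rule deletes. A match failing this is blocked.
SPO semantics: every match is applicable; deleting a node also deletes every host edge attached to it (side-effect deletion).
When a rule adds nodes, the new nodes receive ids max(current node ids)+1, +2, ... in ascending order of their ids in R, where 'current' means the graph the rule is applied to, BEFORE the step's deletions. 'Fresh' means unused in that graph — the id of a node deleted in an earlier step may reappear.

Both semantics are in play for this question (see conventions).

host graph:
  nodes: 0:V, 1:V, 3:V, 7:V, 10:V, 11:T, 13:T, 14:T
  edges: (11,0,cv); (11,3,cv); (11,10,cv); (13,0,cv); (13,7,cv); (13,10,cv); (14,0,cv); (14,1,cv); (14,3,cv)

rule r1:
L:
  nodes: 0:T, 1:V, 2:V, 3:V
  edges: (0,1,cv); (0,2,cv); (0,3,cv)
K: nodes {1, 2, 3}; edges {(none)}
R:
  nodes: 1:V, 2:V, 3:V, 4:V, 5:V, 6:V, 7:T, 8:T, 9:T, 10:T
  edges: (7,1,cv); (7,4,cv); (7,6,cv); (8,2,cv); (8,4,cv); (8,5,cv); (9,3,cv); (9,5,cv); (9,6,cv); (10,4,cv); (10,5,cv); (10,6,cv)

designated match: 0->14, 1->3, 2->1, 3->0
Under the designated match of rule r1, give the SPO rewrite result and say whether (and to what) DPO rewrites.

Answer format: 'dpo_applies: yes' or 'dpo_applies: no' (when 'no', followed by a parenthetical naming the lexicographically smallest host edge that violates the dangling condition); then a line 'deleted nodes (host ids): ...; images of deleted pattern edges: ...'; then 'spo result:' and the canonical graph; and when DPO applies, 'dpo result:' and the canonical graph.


dpo_applies: yes
deleted nodes (host ids): 14; images of deleted pattern edges: (14,0,cv); (14,1,cv); (14,3,cv)
spo result:
nodes: 0:V, 1:V, 3:V, 7:V, 10:V, 11:T, 13:T, 15:V, 16:V, 17:V, 18:T, 19:T, 20:T, 21:T
edges: (11,0,cv); (11,3,cv); (11,10,cv); (13,0,cv); (13,7,cv); (13,10,cv); (18,3,cv); (18,15,cv); (18,17,cv); (19,1,cv); (19,15,cv); (19,16,cv); (20,0,cv); (20,16,cv); (20,17,cv); (21,15,cv); (21,16,cv); (21,17,cv)
dpo result:
nodes: 0:V, 1:V, 3:V, 7:V, 10:V, 11:T, 13:T, 15:V, 16:V, 17:V, 18:T, 19:T, 20:T, 21:T
edges: (11,0,cv); (11,3,cv); (11,10,cv); (13,0,cv); (13,7,cv); (13,10,cv); (18,3,cv); (18,15,cv); (18,17,cv); (19,1,cv); (19,15,cv); (19,16,cv); (20,0,cv); (20,16,cv); (20,17,cv); (21,15,cv); (21,16,cv); (21,17,cv)


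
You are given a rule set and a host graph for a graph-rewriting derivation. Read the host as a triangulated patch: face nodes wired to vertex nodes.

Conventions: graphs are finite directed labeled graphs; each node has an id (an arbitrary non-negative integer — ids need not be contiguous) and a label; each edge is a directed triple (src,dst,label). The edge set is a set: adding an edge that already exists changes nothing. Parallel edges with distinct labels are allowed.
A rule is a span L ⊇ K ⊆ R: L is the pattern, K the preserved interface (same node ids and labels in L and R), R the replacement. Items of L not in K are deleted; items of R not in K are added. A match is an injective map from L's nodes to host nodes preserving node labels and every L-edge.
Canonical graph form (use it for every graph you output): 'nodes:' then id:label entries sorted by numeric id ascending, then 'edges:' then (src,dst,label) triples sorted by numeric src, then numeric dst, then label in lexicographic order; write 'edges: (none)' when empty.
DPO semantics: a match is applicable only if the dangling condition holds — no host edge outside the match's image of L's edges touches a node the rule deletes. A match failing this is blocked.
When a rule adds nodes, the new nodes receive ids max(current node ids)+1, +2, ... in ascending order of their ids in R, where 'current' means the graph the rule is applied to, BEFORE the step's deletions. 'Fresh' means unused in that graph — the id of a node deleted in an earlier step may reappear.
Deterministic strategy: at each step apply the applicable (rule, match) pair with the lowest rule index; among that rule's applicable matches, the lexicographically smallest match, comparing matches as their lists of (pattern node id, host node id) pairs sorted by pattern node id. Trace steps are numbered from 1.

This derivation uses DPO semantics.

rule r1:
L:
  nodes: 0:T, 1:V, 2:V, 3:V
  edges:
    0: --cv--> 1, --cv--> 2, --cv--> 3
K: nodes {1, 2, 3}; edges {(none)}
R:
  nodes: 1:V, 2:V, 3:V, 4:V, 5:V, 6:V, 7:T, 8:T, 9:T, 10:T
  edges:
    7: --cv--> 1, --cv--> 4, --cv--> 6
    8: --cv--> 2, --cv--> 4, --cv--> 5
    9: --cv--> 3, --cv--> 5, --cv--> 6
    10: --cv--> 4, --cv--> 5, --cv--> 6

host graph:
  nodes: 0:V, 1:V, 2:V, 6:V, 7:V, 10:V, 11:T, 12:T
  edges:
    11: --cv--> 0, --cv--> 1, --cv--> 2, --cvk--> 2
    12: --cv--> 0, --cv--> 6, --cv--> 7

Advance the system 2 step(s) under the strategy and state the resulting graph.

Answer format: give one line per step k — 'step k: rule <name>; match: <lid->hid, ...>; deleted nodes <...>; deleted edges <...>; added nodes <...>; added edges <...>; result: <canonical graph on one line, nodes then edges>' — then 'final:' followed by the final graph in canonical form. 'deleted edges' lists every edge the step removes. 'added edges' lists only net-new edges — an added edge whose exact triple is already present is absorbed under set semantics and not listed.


step 1: rule r1; match: 0->12, 1->0, 2->6, 3->7; deleted nodes 12; deleted edges (12,0,cv); (12,6,cv); (12,7,cv); added nodes 13, 14, 15, 16, 17, 18, 19; added edges (16,0,cv); (16,13,cv); (16,15,cv); (17,6,cv); (17,13,cv); (17,14,cv); (18,7,cv); (18,14,cv); (18,15,cv); (19,13,cv); (19,14,cv); (19,15,cv); result: nodes: 0:V, 1:V, 2:V, 6:V, 7:V, 10:V, 11:T, 13:V, 14:V, 15:V, 16:T, 17:T, 18:T, 19:T edges: (11,0,cv); (11,1,cv); (11,2,cv); (11,2,cvk); (16,0,cv); (16,13,cv); (16,15,cv); (17,6,cv); (17,13,cv); (17,14,cv); (18,7,cv); (18,14,cv); (18,15,cv); (19,13,cv); (19,14,cv); (19,15,cv)
step 2: rule r1; match: 0->16, 1->0, 2->13, 3->15; deleted nodes 16; deleted edges (16,0,cv); (16,13,cv); (16,15,cv); added nodes 20, 21, 22, 23, 24, 25, 26; added edges (23,0,cv); (23,20,cv); (23,22,cv); (24,13,cv); (24,20,cv); (24,21,cv); (25,15,cv); (25,21,cv); (25,22,cv); (26,20,cv); (26,21,cv); (26,22,cv); result: nodes: 0:V, 1:V, 2:V, 6:V, 7:V, 10:V, 11:T, 13:V, 14:V, 15:V, 17:T, 18:T, 19:T, 20:V, 21:V, 22:V, 23:T, 24:T, 25:T, 26:T edges: (11,0,cv); (11,1,cv); (11,2,cv); (11,2,cvk); (17,6,cv); (17,13,cv); (17,14,cv); (18,7,cv); (18,14,cv); (18,15,cv); (19,13,cv); (19,14,cv); (19,15,cv); (23,0,cv); (23,20,cv); (23,22,cv); (24,13,cv); (24,20,cv); (24,21,cv); (25,15,cv); (25,21,cv); (25,22,cv); (26,20,cv); (26,21,cv); (26,22,cv)
final:
nodes: 0:V, 1:V, 2:V, 6:V, 7:V, 10:V, 11:T, 13:V, 14:V, 15:V, 17:T, 18:T, 19:T, 20:V, 21:V, 22:V, 23:T, 24:T, 25:T, 26:T
edges: (11,0,cv); (11,1,cv); (11,2,cv); (11,2,cvk); (17,6,cv); (17,13,cv); (17,14,cv); (18,7,cv); (18,14,cv); (18,15,cv); (19,13,cv); (19,14,cv); (19,15,cv); (23,0,cv); (23,20,cv); (23,22,cv); (24,13,cv); (24,20,cv); (24,21,cv); (25,15,cv); (25,21,cv); (25,22,cv); (26,20,cv); (26,21,cv); (26,22,cv)


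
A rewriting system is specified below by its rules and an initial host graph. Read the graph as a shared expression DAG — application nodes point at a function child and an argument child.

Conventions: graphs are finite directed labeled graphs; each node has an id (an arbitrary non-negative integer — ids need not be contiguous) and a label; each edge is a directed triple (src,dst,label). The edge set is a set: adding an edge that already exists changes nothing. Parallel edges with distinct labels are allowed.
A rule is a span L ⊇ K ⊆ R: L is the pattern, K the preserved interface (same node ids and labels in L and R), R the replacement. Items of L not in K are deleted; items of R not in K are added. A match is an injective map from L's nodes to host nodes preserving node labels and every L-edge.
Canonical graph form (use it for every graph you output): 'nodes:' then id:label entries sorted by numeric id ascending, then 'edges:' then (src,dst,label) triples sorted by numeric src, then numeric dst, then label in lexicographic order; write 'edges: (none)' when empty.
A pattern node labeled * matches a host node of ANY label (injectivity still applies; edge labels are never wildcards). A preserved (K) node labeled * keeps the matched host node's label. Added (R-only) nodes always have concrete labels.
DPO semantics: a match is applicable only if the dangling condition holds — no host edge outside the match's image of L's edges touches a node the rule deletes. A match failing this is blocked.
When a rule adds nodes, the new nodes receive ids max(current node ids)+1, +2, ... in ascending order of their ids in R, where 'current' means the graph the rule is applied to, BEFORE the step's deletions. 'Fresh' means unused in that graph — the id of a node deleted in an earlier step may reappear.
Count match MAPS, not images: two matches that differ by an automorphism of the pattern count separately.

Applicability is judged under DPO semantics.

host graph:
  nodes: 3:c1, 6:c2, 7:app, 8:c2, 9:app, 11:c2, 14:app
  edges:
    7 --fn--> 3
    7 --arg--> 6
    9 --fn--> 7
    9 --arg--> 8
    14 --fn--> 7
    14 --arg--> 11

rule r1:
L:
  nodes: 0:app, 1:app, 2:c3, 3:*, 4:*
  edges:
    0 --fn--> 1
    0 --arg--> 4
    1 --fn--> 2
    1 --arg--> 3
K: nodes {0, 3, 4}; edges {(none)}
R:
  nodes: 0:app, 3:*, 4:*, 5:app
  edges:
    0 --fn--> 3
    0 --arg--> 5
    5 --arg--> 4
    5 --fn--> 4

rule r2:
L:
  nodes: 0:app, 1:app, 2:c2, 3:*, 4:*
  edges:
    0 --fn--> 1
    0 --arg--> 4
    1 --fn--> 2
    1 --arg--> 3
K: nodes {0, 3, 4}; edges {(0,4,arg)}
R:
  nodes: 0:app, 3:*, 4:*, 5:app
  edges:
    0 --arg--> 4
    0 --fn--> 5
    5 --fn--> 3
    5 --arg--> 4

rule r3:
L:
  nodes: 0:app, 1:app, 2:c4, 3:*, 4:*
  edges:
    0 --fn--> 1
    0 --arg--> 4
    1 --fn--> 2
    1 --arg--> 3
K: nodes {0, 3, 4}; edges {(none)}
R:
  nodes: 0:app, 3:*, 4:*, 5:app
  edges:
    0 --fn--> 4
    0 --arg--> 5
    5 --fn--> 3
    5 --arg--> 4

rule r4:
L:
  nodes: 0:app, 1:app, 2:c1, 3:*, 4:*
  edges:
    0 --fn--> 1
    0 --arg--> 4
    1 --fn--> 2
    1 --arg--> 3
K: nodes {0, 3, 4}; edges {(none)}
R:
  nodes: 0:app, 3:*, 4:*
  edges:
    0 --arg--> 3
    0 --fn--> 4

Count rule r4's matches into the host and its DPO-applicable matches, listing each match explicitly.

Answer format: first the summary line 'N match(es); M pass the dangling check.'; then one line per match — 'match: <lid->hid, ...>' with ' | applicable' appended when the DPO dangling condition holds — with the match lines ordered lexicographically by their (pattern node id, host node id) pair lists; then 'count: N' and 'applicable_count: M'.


2 match(es); 0 pass the dangling check.
match: 0->9, 1->7, 2->3, 3->6, 4->8
match: 0->14, 1->7, 2->3, 3->6, 4->11
count: 2
applicable_count: 0


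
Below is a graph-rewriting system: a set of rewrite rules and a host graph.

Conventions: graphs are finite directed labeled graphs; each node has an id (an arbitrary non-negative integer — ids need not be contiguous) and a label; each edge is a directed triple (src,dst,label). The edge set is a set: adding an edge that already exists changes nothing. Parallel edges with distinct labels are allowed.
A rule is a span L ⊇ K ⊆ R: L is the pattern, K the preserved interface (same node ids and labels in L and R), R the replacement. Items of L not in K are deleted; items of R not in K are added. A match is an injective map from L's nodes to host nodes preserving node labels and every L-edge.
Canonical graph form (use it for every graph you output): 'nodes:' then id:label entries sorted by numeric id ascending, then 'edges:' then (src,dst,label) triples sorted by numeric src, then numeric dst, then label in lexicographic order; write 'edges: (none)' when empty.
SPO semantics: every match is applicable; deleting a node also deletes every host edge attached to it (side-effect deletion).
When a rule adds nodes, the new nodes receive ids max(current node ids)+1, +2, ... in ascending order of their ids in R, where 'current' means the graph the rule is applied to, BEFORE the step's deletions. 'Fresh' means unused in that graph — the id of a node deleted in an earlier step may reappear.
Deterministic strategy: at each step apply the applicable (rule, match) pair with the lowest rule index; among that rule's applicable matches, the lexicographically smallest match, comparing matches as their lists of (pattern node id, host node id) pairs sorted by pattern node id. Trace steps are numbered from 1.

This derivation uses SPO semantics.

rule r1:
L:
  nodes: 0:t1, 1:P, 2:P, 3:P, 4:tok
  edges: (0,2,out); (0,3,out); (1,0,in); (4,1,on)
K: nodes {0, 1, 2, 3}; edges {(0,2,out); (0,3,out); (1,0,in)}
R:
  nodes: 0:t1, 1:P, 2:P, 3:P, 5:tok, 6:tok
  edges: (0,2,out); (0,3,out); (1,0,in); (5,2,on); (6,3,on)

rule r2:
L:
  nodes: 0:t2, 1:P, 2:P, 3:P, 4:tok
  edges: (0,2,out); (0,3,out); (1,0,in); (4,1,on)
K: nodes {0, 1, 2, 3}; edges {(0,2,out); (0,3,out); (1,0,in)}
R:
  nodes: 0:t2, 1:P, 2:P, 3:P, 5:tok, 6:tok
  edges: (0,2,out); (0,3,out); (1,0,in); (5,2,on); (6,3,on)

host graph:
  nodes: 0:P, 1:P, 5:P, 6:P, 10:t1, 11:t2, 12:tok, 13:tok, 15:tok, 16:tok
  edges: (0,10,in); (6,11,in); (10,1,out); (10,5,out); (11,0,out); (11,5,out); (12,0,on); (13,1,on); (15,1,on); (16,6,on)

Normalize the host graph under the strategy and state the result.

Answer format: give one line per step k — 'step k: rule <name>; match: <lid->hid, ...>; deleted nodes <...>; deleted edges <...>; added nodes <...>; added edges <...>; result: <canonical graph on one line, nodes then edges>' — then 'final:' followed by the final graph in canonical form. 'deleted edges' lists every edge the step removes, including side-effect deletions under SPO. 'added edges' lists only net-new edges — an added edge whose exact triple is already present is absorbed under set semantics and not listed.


step 1: rule r1; match: 0->10, 1->0, 2->1, 3->5, 4->12; deleted nodes 12; deleted edges (12,0,on); added nodes 17, 18; added edges (17,1,on); (18,5,on); result: nodes: 0:P, 1:P, 5:P, 6:P, 10:t1, 11:t2, 13:tok, 15:tok, 16:tok, 17:tok, 18:tok edges: (0,10,in); (6,11,in); (10,1,out); (10,5,out); (11,0,out); (11,5,out); (13,1,on); (15,1,on); (16,6,on); (17,1,on); (18,5,on)
step 2: rule r2; match: 0->11, 1->6, 2->0, 3->5, 4->16; deleted nodes 16; deleted edges (16,6,on); added nodes 19, 20; added edges (19,0,on); (20,5,on); result: nodes: 0:P, 1:P, 5:P, 6:P, 10:t1, 11:t2, 13:tok, 15:tok, 17:tok, 18:tok, 19:tok, 20:tok edges: (0,10,in); (6,11,in); (10,1,out); (10,5,out); (11,0,out); (11,5,out); (13,1,on); (15,1,on); (17,1,on); (18,5,on); (19,0,on); (20,5,on)
step 3: rule r1; match: 0->10, 1->0, 2->1, 3->5, 4->19; deleted nodes 19; deleted edges (19,0,on); added nodes 21, 22; added edges (21,1,on); (22,5,on); result: nodes: 0:P, 1:P, 5:P, 6:P, 10:t1, 11:t2, 13:tok, 15:tok, 17:tok, 18:tok, 20:tok, 21:tok, 22:tok edges: (0,10,in); (6,11,in); (10,1,out); (10,5,out); (11,0,out); (11,5,out); (13,1,on); (15,1,on); (17,1,on); (18,5,on); (20,5,on); (21,1,on); (22,5,on)
final:
nodes: 0:P, 1:P, 5:P, 6:P, 10:t1, 11:t2, 13:tok, 15:tok, 17:tok, 18:tok, 20:tok, 21:tok, 22:tok
edges: (0,10,in); (6,11,in); (10,1,out); (10,5,out); (11,0,out); (11,5,out); (13,1,on); (15,1,on); (17,1,on); (18,5,on); (20,5,on); (21,1,on); (22,5,on)


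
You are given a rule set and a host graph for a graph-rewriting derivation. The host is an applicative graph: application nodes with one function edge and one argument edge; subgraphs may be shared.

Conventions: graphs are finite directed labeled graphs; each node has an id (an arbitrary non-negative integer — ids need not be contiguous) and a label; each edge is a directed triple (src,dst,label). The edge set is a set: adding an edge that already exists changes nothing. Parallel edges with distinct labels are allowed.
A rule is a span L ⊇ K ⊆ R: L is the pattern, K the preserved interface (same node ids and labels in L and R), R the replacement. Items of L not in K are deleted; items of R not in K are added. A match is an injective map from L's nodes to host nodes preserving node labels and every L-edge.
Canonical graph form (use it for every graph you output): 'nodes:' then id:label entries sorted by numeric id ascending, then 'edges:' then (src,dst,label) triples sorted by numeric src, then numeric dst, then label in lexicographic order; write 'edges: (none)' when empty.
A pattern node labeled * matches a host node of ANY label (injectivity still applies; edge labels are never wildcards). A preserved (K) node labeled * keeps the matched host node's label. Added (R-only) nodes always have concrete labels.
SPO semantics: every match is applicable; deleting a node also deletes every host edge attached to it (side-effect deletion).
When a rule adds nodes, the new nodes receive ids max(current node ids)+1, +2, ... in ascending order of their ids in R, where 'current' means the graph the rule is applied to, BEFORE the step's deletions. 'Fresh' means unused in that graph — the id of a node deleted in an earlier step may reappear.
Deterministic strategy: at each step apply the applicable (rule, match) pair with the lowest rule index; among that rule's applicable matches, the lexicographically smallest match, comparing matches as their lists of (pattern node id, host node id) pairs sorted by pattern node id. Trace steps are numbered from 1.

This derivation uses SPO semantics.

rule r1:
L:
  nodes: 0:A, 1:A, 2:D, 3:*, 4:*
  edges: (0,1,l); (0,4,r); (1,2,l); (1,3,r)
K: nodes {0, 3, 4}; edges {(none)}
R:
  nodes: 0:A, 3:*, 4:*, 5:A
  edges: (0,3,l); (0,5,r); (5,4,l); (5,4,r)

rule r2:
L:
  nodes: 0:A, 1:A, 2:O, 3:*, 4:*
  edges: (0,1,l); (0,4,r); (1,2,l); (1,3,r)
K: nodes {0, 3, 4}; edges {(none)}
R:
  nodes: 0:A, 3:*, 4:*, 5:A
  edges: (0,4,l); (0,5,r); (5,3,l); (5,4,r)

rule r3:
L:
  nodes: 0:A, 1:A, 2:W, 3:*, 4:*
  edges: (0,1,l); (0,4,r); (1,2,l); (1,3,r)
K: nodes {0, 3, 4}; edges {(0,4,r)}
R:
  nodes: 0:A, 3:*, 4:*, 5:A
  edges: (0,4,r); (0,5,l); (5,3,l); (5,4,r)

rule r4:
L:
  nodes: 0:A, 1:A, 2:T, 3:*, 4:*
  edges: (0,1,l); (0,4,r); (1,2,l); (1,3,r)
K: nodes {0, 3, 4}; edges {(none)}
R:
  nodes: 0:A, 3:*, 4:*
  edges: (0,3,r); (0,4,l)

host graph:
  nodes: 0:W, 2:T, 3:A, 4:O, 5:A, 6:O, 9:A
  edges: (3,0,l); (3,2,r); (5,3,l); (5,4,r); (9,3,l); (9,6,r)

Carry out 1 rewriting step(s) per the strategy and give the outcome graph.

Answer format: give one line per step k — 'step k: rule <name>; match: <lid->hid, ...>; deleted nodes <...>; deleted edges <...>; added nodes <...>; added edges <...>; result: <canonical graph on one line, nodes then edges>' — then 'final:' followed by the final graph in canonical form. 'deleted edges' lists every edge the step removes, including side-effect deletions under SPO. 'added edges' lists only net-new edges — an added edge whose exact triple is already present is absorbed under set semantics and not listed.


step 1: rule r3; match: 0->5, 1->3, 2->0, 3->2, 4->4; deleted nodes 0, 3; deleted edges (3,0,l); (3,2,r); (5,3,l); (9,3,l); added nodes 10; added edges (5,10,l); (10,2,l); (10,4,r); result: nodes: 2:T, 4:O, 5:A, 6:O, 9:A, 10:A edges: (5,4,r); (5,10,l); (9,6,r); (10,2,l); (10,4,r)
final:
nodes: 2:T, 4:O, 5:A, 6:O, 9:A, 10:A
edges: (5,4,r); (5,10,l); (9,6,r); (10,2,l); (10,4,r)


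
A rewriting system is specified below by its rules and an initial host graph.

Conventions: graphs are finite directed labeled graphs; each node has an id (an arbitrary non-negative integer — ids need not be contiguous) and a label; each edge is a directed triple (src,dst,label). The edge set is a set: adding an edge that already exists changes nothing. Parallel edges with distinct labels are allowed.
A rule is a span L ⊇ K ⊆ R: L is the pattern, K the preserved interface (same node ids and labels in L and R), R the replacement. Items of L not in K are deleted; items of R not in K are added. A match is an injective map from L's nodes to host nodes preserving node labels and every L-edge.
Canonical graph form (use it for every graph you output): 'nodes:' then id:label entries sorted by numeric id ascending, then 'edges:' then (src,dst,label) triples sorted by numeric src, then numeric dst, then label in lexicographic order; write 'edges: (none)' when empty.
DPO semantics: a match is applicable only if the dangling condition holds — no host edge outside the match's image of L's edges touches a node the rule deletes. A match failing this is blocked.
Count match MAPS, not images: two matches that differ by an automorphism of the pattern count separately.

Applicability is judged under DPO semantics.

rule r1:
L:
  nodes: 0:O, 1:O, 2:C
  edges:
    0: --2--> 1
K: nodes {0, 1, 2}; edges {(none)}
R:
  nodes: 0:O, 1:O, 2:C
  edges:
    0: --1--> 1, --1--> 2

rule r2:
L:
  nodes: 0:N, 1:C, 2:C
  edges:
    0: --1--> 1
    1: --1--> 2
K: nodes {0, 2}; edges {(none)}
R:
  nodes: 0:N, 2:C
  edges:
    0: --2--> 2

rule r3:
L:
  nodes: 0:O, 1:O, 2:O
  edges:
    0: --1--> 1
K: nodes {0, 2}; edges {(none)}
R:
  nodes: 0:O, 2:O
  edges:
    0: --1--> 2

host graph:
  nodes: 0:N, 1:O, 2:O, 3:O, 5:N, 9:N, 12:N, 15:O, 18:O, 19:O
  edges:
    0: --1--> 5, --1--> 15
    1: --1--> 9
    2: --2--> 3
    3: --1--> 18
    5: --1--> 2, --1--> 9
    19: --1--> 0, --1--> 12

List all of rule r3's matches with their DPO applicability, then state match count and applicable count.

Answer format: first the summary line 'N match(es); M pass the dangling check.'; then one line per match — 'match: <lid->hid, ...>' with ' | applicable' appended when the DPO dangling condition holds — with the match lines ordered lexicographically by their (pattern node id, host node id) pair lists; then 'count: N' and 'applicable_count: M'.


4 match(es); 4 pass the dangling check.
match: 0->3, 1->18, 2->1 | applicable
match: 0->3, 1->18, 2->2 | applicable
match: 0->3, 1->18, 2->15 | applicable
match: 0->3, 1->18, 2->19 | applicable
count: 4
applicable_count: 4


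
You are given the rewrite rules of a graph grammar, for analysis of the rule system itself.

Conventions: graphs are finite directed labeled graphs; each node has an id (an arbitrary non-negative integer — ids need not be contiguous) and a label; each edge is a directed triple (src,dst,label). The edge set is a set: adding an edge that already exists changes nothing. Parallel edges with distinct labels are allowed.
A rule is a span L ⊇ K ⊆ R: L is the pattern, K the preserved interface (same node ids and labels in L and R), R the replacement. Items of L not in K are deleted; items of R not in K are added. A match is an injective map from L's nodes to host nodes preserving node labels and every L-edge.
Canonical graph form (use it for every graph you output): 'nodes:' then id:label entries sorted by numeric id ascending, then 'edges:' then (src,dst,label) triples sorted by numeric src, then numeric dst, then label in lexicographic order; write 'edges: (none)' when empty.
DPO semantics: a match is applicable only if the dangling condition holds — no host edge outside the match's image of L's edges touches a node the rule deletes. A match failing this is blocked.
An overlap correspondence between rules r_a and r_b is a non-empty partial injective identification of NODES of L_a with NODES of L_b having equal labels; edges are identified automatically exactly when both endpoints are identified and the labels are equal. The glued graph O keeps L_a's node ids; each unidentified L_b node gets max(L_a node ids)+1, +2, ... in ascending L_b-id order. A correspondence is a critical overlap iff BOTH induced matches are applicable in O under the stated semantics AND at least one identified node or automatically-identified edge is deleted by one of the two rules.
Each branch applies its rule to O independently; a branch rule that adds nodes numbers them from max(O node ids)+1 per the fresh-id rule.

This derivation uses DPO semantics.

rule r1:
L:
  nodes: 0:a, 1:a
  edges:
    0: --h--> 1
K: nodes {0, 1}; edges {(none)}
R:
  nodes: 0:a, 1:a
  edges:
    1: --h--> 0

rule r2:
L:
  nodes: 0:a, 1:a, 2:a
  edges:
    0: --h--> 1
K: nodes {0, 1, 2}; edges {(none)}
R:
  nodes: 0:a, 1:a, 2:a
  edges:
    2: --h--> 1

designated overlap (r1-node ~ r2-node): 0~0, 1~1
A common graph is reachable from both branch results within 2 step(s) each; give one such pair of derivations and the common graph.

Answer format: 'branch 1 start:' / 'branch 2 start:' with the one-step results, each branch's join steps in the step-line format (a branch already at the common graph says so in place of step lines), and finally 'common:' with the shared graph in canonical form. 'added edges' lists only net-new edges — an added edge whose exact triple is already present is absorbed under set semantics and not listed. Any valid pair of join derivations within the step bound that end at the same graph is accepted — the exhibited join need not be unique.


branch 1 start:
nodes: 0:a, 1:a, 2:a
edges: (1,0,h)
branch 2 start:
nodes: 0:a, 1:a, 2:a
edges: (2,1,h)
branch 1 step 1: rule r1; match: 0->1, 1->0; deleted nodes (none); deleted edges (1,0,h); added nodes (none); added edges (0,1,h); result: nodes: 0:a, 1:a, 2:a edges: (0,1,h)
branch 2 step 1: rule r2; match: 0->2, 1->1, 2->0; deleted nodes (none); deleted edges (2,1,h); added nodes (none); added edges (0,1,h); result: nodes: 0:a, 1:a, 2:a edges: (0,1,h)
common:
nodes: 0:a, 1:a, 2:a
edges: (0,1,h)


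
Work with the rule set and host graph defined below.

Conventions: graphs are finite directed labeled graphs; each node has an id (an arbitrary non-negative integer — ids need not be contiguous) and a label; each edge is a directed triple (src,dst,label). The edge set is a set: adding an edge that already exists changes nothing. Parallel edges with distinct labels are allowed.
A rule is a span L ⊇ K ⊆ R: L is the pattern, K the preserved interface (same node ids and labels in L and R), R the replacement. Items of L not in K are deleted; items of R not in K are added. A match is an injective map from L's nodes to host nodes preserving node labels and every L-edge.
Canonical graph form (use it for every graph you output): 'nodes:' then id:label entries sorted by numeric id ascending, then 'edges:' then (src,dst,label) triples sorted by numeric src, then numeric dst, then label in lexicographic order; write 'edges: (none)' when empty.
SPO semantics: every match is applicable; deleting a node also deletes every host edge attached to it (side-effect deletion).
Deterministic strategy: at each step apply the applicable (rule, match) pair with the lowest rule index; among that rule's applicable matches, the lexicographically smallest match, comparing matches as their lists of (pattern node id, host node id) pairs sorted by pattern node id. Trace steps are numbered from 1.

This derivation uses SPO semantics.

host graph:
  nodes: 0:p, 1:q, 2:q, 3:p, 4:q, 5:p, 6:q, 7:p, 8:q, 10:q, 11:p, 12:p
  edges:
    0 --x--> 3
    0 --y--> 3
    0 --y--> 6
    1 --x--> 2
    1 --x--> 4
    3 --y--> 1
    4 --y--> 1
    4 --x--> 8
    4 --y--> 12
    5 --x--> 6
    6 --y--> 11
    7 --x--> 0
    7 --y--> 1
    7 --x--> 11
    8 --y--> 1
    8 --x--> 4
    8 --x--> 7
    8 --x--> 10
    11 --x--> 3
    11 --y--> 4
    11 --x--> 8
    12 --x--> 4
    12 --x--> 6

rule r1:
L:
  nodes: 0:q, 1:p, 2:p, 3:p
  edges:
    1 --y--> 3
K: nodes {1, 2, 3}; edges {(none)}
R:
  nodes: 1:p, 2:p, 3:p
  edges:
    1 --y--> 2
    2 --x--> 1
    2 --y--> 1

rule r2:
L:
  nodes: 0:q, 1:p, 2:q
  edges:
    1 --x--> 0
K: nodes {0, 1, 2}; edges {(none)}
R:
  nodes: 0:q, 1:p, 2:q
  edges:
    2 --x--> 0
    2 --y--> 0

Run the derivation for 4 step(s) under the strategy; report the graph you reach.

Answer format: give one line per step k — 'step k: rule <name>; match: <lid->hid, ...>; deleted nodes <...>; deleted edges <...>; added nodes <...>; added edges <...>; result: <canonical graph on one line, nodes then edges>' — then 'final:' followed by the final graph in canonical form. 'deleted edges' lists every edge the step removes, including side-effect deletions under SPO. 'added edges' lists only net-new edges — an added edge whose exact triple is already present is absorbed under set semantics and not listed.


step 1: rule r1; match: 0->1, 1->0, 2->5, 3->3; deleted nodes 1; deleted edges (0,3,y); (1,2,x); (1,4,x); (3,1,y); (4,1,y); (7,1,y); (8,1,y); added nodes (none); added edges (0,5,y); (5,0,x); (5,0,y); result: nodes: 0:p, 2:q, 3:p, 4:q, 5:p, 6:q, 7:p, 8:q, 10:q, 11:p, 12:p edges: (0,3,x); (0,5,y); (0,6,y); (4,8,x); (4,12,y); (5,0,x); (5,0,y); (5,6,x); (6,11,y); (7,0,x); (7,11,x); (8,4,x); (8,7,x); (8,10,x); (11,3,x); (11,4,y); (11,8,x); (12,4,x); (12,6,x)
step 2: rule r1; match: 0->2, 1->0, 2->3, 3->5; deleted nodes 2; deleted edges (0,5,y); added nodes (none); added edges (0,3,y); (3,0,x); (3,0,y); result: nodes: 0:p, 3:p, 4:q, 5:p, 6:q, 7:p, 8:q, 10:q, 11:p, 12:p edges: (0,3,x); (0,3,y); (0,6,y); (3,0,x); (3,0,y); (4,8,x); (4,12,y); (5,0,x); (5,0,y); (5,6,x); (6,11,y); (7,0,x); (7,11,x); (8,4,x); (8,7,x); (8,10,x); (11,3,x); (11,4,y); (11,8,x); (12,4,x); (12,6,x)
step 3: rule r1; match: 0->4, 1->0, 2->5, 3->3; deleted nodes 4; deleted edges (0,3,y); (4,8,x); (4,12,y); (8,4,x); (11,4,y); (12,4,x); added nodes (none); added edges (0,5,y); result: nodes: 0:p, 3:p, 5:p, 6:q, 7:p, 8:q, 10:q, 11:p, 12:p edges: (0,3,x); (0,5,y); (0,6,y); (3,0,x); (3,0,y); (5,0,x); (5,0,y); (5,6,x); (6,11,y); (7,0,x); (7,11,x); (8,7,x); (8,10,x); (11,3,x); (11,8,x); (12,6,x)
step 4: rule r1; match: 0->6, 1->0, 2->3, 3->5; deleted nodes 6; deleted edges (0,5,y); (0,6,y); (5,6,x); (6,11,y); (12,6,x); added nodes (none); added edges (0,3,y); result: nodes: 0:p, 3:p, 5:p, 7:p, 8:q, 10:q, 11:p, 12:p edges: (0,3,x); (0,3,y); (3,0,x); (3,0,y); (5,0,x); (5,0,y); (7,0,x); (7,11,x); (8,7,x); (8,10,x); (11,3,x); (11,8,x)
final:
nodes: 0:p, 3:p, 5:p, 7:p, 8:q, 10:q, 11:p, 12:p
edges: (0,3,x); (0,3,y); (3,0,x); (3,0,y); (5,0,x); (5,0,y); (7,0,x); (7,11,x); (8,7,x); (8,10,x); (11,3,x); (11,8,x)


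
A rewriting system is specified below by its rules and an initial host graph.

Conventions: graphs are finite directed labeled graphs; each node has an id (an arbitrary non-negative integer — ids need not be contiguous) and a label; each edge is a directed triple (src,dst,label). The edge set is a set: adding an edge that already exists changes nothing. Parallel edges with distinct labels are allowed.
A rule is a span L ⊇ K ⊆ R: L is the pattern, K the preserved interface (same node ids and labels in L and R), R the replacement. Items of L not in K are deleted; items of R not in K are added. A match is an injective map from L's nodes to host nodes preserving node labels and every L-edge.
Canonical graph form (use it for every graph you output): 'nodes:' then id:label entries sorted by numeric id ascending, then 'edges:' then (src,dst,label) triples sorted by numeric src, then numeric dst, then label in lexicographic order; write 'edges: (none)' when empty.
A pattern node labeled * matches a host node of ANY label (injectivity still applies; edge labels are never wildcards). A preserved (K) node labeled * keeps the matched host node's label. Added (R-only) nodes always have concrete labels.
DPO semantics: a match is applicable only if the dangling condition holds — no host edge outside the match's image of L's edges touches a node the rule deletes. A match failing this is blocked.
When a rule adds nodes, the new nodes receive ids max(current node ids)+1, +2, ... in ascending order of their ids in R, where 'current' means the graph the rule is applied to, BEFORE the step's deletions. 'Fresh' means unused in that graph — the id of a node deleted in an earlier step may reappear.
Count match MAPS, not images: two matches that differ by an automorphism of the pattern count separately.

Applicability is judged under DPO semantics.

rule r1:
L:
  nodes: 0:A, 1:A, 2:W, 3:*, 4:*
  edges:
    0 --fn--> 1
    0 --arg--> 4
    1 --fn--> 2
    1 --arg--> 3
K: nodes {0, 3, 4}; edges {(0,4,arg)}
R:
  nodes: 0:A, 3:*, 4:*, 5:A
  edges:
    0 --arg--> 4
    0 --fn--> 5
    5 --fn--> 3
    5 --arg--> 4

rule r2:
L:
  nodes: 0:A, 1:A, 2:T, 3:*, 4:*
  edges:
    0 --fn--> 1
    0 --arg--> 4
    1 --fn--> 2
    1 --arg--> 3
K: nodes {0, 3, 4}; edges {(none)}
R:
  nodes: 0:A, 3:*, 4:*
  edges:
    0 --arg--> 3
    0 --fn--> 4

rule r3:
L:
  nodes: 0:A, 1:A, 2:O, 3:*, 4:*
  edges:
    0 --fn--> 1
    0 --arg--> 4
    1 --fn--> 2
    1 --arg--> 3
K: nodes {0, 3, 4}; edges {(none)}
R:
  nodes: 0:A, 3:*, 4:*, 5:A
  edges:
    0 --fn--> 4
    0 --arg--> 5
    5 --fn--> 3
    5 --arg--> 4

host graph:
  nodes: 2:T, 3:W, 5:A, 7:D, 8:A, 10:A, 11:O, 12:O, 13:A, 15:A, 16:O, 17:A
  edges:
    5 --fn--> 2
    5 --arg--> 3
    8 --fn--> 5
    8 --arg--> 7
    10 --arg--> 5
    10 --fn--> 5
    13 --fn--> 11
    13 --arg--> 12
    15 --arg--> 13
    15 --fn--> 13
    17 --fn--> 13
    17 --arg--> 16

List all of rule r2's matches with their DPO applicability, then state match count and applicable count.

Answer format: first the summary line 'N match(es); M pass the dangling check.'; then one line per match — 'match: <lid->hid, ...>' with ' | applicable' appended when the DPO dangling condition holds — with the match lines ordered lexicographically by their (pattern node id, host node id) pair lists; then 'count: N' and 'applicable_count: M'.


1 match(es); 0 pass the dangling check.
match: 0->8, 1->5, 2->2, 3->3, 4->7
count: 1
applicable_count: 0
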